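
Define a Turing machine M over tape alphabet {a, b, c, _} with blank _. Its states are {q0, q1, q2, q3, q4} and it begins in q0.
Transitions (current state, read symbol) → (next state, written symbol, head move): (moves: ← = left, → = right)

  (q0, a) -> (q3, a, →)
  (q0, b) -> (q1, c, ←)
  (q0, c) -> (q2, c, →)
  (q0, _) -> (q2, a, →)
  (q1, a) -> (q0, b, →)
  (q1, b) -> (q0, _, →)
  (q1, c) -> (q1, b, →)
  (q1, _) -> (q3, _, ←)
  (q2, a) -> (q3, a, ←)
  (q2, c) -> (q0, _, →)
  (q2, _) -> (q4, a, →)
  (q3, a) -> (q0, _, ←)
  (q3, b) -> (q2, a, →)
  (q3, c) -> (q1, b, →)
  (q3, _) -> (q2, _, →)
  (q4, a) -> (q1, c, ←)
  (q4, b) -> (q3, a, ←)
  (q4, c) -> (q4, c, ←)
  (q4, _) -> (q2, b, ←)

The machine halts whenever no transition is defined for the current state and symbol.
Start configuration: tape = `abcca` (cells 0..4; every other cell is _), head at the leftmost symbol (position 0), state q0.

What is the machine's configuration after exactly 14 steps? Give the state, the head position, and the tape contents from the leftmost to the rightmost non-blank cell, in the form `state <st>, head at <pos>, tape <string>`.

state q0, head at 4, tape aa__c_ab

state=q0 head=0 tape=[a]bcca___   (q0,a)→(q3,a,→)
state=q3 head=1 tape=a[b]cca___   (q3,b)→(q2,a,→)
state=q2 head=2 tape=aa[c]ca___   (q2,c)→(q0,_,→)
state=q0 head=3 tape=aa_[c]a___   (q0,c)→(q2,c,→)
state=q2 head=4 tape=aa_c[a]___   (q2,a)→(q3,a,←)
state=q3 head=3 tape=aa_[c]a___   (q3,c)→(q1,b,→)
state=q1 head=4 tape=aa_b[a]___   (q1,a)→(q0,b,→)
state=q0 head=5 tape=aa_bb[_]__   (q0,_)→(q2,a,→)
state=q2 head=6 tape=aa_bba[_]_   (q2,_)→(q4,a,→)
state=q4 head=7 tape=aa_bbaa[_]   (q4,_)→(q2,b,←)
state=q2 head=6 tape=aa_bba[a]b   (q2,a)→(q3,a,←)
state=q3 head=5 tape=aa_bb[a]ab   (q3,a)→(q0,_,←)
state=q0 head=4 tape=aa_b[b]_ab   (q0,b)→(q1,c,←)
state=q1 head=3 tape=aa_[b]c_ab   (q1,b)→(q0,_,→)
state=q0 head=4 tape=aa__[c]_ab
After 14 steps: state q0, head at 4, tape aa__c_ab.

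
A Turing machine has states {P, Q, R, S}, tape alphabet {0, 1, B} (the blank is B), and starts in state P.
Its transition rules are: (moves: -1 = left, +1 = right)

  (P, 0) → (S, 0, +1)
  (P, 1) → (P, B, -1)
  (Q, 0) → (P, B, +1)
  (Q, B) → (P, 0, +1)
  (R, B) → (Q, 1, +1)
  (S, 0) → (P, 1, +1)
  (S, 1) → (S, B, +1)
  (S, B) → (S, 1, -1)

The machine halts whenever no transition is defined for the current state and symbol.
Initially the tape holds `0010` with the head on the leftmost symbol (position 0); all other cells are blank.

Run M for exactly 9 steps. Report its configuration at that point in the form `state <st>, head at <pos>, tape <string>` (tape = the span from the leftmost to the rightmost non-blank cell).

state P, head at -1, tape 0

state=P head=0 tape=B[0]010   (P,0)→(S,0,+1)
state=S head=1 tape=B0[0]10   (S,0)→(P,1,+1)
state=P head=2 tape=B01[1]0   (P,1)→(P,B,-1)
state=P head=1 tape=B0[1]B0   (P,1)→(P,B,-1)
state=P head=0 tape=B[0]BB0   (P,0)→(S,0,+1)
state=S head=1 tape=B0[B]B0   (S,B)→(S,1,-1)
state=S head=0 tape=B[0]1B0   (S,0)→(P,1,+1)
state=P head=1 tape=B1[1]B0   (P,1)→(P,B,-1)
state=P head=0 tape=B[1]BB0   (P,1)→(P,B,-1)
state=P head=-1 tape=[B]BBB0
After 9 steps: state P, head at -1, tape 0.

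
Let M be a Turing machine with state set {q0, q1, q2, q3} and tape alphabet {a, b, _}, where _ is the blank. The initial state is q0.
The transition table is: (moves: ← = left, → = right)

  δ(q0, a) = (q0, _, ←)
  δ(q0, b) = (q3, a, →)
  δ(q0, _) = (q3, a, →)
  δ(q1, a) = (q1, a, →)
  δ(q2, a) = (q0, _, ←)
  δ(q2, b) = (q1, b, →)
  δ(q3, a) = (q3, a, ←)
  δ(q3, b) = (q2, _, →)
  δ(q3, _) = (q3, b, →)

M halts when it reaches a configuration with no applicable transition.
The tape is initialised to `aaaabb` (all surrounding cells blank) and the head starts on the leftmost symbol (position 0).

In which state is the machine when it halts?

q1

q0 | _[a]aaabb_   read a → write _, move ←, go to q0
q0 | [_]_aaabb_   read _ → write a, move →, go to q3
q3 | a[_]aaabb_   read _ → write b, move →, go to q3
q3 | ab[a]aabb_   read a → write a, move ←, go to q3
q3 | a[b]aaabb_   read b → write _, move →, go to q2
q2 | a_[a]aabb_   read a → write _, move ←, go to q0
q0 | a[_]_aabb_   read _ → write a, move →, go to q3
q3 | aa[_]aabb_   read _ → write b, move →, go to q3
q3 | aab[a]abb_   read a → write a, move ←, go to q3
q3 | aa[b]aabb_   read b → write _, move →, go to q2
q2 | aa_[a]abb_   read a → write _, move ←, go to q0
q0 | aa[_]_abb_   read _ → write a, move →, go to q3
q3 | aaa[_]abb_   read _ → write b, move →, go to q3
q3 | aaab[a]bb_   read a → write a, move ←, go to q3
q3 | aaa[b]abb_   read b → write _, move →, go to q2
q2 | aaa_[a]bb_   read a → write _, move ←, go to q0
q0 | aaa[_]_bb_   read _ → write a, move →, go to q3
q3 | aaaa[_]bb_   read _ → write b, move →, go to q3
q3 | aaaab[b]b_   read b → write _, move →, go to q2
q2 | aaaab_[b]_   read b → write b, move →, go to q1
q1 | aaaab_b[_]
No transition is defined for (q1, _); M halts in state q1.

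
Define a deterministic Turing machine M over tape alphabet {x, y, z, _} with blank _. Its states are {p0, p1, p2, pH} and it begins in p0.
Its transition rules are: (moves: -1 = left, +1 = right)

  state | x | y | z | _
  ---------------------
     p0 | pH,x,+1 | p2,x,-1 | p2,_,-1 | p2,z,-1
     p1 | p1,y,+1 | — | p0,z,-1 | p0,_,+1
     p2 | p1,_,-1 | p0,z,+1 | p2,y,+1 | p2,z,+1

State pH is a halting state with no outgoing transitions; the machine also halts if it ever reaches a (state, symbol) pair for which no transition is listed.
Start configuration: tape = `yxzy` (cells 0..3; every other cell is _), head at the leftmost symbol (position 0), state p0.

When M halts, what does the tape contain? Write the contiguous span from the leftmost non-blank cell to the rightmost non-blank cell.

zzxz_zy

p0 | ___[y]xzy   read y → write x, move -1, go to p2
p2 | __[_]xxzy   read _ → write z, move +1, go to p2
p2 | __z[x]xzy   read x → write _, move -1, go to p1
p1 | __[z]_xzy   read z → write z, move -1, go to p0
p0 | _[_]z_xzy   read _ → write z, move -1, go to p2
p2 | [_]zz_xzy   read _ → write z, move +1, go to p2
p2 | z[z]z_xzy   read z → write y, move +1, go to p2
p2 | zy[z]_xzy   read z → write y, move +1, go to p2
p2 | zyy[_]xzy   read _ → write z, move +1, go to p2
p2 | zyyz[x]zy   read x → write _, move -1, go to p1
p1 | zyy[z]_zy   read z → write z, move -1, go to p0
p0 | zy[y]z_zy   read y → write x, move -1, go to p2
p2 | z[y]xz_zy   read y → write z, move +1, go to p0
p0 | zz[x]z_zy   read x → write x, move +1, go to pH
pH | zzx[z]_zy
The non-blank tape span at halt is zzxz_zy.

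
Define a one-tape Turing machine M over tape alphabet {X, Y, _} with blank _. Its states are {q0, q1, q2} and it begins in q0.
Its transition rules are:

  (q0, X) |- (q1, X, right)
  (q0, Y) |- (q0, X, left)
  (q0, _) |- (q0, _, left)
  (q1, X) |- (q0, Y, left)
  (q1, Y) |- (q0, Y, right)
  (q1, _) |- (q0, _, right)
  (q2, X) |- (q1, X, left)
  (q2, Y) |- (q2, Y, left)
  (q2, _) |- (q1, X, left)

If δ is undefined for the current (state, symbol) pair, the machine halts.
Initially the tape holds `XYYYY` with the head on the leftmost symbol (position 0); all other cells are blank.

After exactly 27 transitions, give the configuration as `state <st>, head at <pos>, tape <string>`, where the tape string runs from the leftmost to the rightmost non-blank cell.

state q0, head at 5, tape XYXYX

state=q0 head=0 tape=[X]YYYY__   (q0,X)→(q1,X,right)
state=q1 head=1 tape=X[Y]YYY__   (q1,Y)→(q0,Y,right)
state=q0 head=2 tape=XY[Y]YY__   (q0,Y)→(q0,X,left)
state=q0 head=1 tape=X[Y]XYY__   (q0,Y)→(q0,X,left)
state=q0 head=0 tape=[X]XXYY__   (q0,X)→(q1,X,right)
state=q1 head=1 tape=X[X]XYY__   (q1,X)→(q0,Y,left)
state=q0 head=0 tape=[X]YXYY__   (q0,X)→(q1,X,right)
state=q1 head=1 tape=X[Y]XYY__   (q1,Y)→(q0,Y,right)
state=q0 head=2 tape=XY[X]YY__   (q0,X)→(q1,X,right)
state=q1 head=3 tape=XYX[Y]Y__   (q1,Y)→(q0,Y,right)
state=q0 head=4 tape=XYXY[Y]__   (q0,Y)→(q0,X,left)
state=q0 head=3 tape=XYX[Y]X__   (q0,Y)→(q0,X,left)
state=q0 head=2 tape=XY[X]XX__   (q0,X)→(q1,X,right)
state=q1 head=3 tape=XYX[X]X__   (q1,X)→(q0,Y,left)
state=q0 head=2 tape=XY[X]YX__   (q0,X)→(q1,X,right)
state=q1 head=3 tape=XYX[Y]X__   (q1,Y)→(q0,Y,right)
state=q0 head=4 tape=XYXY[X]__   (q0,X)→(q1,X,right)
state=q1 head=5 tape=XYXYX[_]_   (q1,_)→(q0,_,right)
state=q0 head=6 tape=XYXYX_[_]   (q0,_)→(q0,_,left)
state=q0 head=5 tape=XYXYX[_]_   (q0,_)→(q0,_,left)
state=q0 head=4 tape=XYXY[X]__   (q0,X)→(q1,X,right)
state=q1 head=5 tape=XYXYX[_]_   (q1,_)→(q0,_,right)
state=q0 head=6 tape=XYXYX_[_]   (q0,_)→(q0,_,left)
state=q0 head=5 tape=XYXYX[_]_   (q0,_)→(q0,_,left)
state=q0 head=4 tape=XYXY[X]__   (q0,X)→(q1,X,right)
state=q1 head=5 tape=XYXYX[_]_   (q1,_)→(q0,_,right)
state=q0 head=6 tape=XYXYX_[_]   (q0,_)→(q0,_,left)
state=q0 head=5 tape=XYXYX[_]_
After 27 steps: state q0, head at 5, tape XYXYX.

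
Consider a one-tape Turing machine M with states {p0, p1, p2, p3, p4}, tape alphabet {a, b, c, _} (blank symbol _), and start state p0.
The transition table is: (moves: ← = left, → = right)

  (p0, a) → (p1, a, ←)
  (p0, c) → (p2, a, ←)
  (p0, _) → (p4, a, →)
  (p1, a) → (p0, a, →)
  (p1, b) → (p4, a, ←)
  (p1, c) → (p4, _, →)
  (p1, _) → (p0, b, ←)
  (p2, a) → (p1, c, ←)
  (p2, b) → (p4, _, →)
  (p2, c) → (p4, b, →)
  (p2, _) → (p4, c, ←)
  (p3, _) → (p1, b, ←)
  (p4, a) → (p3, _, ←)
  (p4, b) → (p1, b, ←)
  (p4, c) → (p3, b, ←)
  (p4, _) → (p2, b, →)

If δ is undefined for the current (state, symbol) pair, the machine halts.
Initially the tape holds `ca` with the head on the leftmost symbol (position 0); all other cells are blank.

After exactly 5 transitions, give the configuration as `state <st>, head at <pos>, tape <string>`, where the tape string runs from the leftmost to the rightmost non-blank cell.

state p3, head at -1, tape bb_a

p0 | __[c]a   read c → write a, move ←, go to p2
p2 | _[_]aa   read _ → write c, move ←, go to p4
p4 | [_]caa   read _ → write b, move →, go to p2
p2 | b[c]aa   read c → write b, move →, go to p4
p4 | bb[a]a   read a → write _, move ←, go to p3
p3 | b[b]_a
After 5 steps: state p3, head at -1, tape bb_a.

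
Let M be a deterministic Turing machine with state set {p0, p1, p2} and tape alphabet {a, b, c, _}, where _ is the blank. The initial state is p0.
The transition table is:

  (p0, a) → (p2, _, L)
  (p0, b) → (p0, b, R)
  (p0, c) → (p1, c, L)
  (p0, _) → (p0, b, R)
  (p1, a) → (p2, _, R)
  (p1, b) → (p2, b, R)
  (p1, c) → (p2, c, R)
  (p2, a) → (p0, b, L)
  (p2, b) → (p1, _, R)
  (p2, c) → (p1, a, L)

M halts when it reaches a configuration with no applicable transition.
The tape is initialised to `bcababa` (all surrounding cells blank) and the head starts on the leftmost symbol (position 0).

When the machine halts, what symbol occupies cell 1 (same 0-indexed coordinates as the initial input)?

p0 | [b]cababa   read b → write b, move R, go to p0
p0 | b[c]ababa   read c → write c, move L, go to p1
p1 | [b]cababa   read b → write b, move R, go to p2
p2 | b[c]ababa   read c → write a, move L, go to p1
p1 | [b]aababa   read b → write b, move R, go to p2
p2 | b[a]ababa   read a → write b, move L, go to p0
p0 | [b]bababa   read b → write b, move R, go to p0
p0 | b[b]ababa   read b → write b, move R, go to p0
p0 | bb[a]baba   read a → write _, move L, go to p2
p2 | b[b]_baba   read b → write _, move R, go to p1
p1 | b_[_]baba
Cell 1 holds _ when M halts.

_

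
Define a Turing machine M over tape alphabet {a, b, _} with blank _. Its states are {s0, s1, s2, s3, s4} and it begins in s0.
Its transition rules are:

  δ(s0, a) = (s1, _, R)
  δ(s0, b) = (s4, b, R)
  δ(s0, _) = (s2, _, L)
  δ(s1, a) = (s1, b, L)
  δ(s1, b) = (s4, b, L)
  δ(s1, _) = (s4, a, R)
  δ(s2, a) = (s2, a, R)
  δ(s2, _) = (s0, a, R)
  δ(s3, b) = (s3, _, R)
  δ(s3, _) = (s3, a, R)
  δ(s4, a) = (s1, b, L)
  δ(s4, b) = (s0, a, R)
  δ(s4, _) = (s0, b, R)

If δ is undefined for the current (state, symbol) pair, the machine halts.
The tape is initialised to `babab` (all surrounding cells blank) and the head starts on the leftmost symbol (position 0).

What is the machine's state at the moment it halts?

s0 | _[b]abab__   read b → write b, move R, go to s4
s4 | _b[a]bab__   read a → write b, move L, go to s1
s1 | _[b]bbab__   read b → write b, move L, go to s4
s4 | [_]bbbab__   read _ → write b, move R, go to s0
s0 | b[b]bbab__   read b → write b, move R, go to s4
s4 | bb[b]bab__   read b → write a, move R, go to s0
s0 | bba[b]ab__   read b → write b, move R, go to s4
s4 | bbab[a]b__   read a → write b, move L, go to s1
s1 | bba[b]bb__   read b → write b, move L, go to s4
s4 | bb[a]bbb__   read a → write b, move L, go to s1
s1 | b[b]bbbb__   read b → write b, move L, go to s4
s4 | [b]bbbbb__   read b → write a, move R, go to s0
s0 | a[b]bbbb__   read b → write b, move R, go to s4
s4 | ab[b]bbb__   read b → write a, move R, go to s0
s0 | aba[b]bb__   read b → write b, move R, go to s4
s4 | abab[b]b__   read b → write a, move R, go to s0
s0 | ababa[b]__   read b → write b, move R, go to s4
s4 | ababab[_]_   read _ → write b, move R, go to s0
s0 | abababb[_]   read _ → write _, move L, go to s2
s2 | ababab[b]_
No transition is defined for (s2, b); M halts in state s2.

s2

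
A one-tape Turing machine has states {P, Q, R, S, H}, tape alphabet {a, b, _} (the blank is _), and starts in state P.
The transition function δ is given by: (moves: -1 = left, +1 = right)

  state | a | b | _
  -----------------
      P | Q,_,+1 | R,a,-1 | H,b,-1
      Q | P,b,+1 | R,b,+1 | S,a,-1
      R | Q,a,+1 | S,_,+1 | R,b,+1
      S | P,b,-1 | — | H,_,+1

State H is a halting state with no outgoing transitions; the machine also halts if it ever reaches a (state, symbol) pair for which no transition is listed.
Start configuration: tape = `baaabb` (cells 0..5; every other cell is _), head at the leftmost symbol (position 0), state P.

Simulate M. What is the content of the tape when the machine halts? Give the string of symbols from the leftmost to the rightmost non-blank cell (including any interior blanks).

state=P head=0 tape=_[b]aaabb   (P,b)→(R,a,-1)
state=R head=-1 tape=[_]aaaabb   (R,_)→(R,b,+1)
state=R head=0 tape=b[a]aaabb   (R,a)→(Q,a,+1)
state=Q head=1 tape=ba[a]aabb   (Q,a)→(P,b,+1)
state=P head=2 tape=bab[a]abb   (P,a)→(Q,_,+1)
state=Q head=3 tape=bab_[a]bb   (Q,a)→(P,b,+1)
state=P head=4 tape=bab_b[b]b   (P,b)→(R,a,-1)
state=R head=3 tape=bab_[b]ab   (R,b)→(S,_,+1)
state=S head=4 tape=bab__[a]b   (S,a)→(P,b,-1)
state=P head=3 tape=bab_[_]bb   (P,_)→(H,b,-1)
state=H head=2 tape=bab[_]bbb
The non-blank tape span at halt is bab_bbb.

bab_bbb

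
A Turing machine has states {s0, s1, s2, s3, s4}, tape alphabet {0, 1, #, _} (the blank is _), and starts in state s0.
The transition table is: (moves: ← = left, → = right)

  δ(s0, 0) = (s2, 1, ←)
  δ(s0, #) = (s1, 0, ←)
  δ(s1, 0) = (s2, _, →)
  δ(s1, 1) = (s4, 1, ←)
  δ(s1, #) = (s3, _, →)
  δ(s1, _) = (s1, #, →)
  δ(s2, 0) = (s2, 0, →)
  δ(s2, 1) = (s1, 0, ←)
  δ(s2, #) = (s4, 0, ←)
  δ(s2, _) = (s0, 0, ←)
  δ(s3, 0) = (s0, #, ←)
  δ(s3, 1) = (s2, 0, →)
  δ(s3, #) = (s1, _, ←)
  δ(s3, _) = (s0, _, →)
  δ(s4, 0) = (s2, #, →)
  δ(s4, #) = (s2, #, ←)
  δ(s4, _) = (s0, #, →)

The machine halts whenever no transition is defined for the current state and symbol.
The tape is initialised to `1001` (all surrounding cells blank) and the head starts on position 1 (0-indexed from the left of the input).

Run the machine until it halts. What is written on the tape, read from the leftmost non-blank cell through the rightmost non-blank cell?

state=s0 head=1 tape=_1[0]01_   (s0,0)→(s2,1,←)
state=s2 head=0 tape=_[1]101_   (s2,1)→(s1,0,←)
state=s1 head=-1 tape=[_]0101_   (s1,_)→(s1,#,→)
state=s1 head=0 tape=#[0]101_   (s1,0)→(s2,_,→)
state=s2 head=1 tape=#_[1]01_   (s2,1)→(s1,0,←)
state=s1 head=0 tape=#[_]001_   (s1,_)→(s1,#,→)
state=s1 head=1 tape=##[0]01_   (s1,0)→(s2,_,→)
state=s2 head=2 tape=##_[0]1_   (s2,0)→(s2,0,→)
state=s2 head=3 tape=##_0[1]_   (s2,1)→(s1,0,←)
state=s1 head=2 tape=##_[0]0_   (s1,0)→(s2,_,→)
state=s2 head=3 tape=##__[0]_   (s2,0)→(s2,0,→)
state=s2 head=4 tape=##__0[_]   (s2,_)→(s0,0,←)
state=s0 head=3 tape=##__[0]0   (s0,0)→(s2,1,←)
state=s2 head=2 tape=##_[_]10   (s2,_)→(s0,0,←)
state=s0 head=1 tape=##[_]010
The non-blank tape span at halt is ##_010.

##_010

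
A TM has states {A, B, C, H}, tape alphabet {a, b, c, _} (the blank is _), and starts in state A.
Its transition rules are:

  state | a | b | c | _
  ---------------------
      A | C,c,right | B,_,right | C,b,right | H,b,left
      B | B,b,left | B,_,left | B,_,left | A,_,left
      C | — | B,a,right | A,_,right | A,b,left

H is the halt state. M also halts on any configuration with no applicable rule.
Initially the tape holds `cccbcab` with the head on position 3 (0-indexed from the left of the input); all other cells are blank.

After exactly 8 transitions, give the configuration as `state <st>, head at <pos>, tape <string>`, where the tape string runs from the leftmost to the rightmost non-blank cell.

state A, head at 1, tape cc___ab

state=A head=3 tape=ccc[b]cab   (A,b)→(B,_,right)
state=B head=4 tape=ccc_[c]ab   (B,c)→(B,_,left)
state=B head=3 tape=ccc[_]_ab   (B,_)→(A,_,left)
state=A head=2 tape=cc[c]__ab   (A,c)→(C,b,right)
state=C head=3 tape=ccb[_]_ab   (C,_)→(A,b,left)
state=A head=2 tape=cc[b]b_ab   (A,b)→(B,_,right)
state=B head=3 tape=cc_[b]_ab   (B,b)→(B,_,left)
state=B head=2 tape=cc[_]__ab   (B,_)→(A,_,left)
state=A head=1 tape=c[c]___ab
After 8 steps: state A, head at 1, tape cc___ab.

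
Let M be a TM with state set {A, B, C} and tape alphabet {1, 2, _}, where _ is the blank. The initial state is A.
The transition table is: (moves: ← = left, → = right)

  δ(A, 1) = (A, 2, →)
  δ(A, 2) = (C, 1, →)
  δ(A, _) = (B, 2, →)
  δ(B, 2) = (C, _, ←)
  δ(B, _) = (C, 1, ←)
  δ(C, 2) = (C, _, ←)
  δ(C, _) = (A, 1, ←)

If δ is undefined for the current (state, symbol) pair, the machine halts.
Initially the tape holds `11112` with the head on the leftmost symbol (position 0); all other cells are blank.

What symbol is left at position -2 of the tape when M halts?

2

state=A head=0 tape=__[1]1112___   (A,1)→(A,2,→)
state=A head=1 tape=__2[1]112___   (A,1)→(A,2,→)
state=A head=2 tape=__22[1]12___   (A,1)→(A,2,→)
state=A head=3 tape=__222[1]2___   (A,1)→(A,2,→)
state=A head=4 tape=__2222[2]___   (A,2)→(C,1,→)
state=C head=5 tape=__22221[_]__   (C,_)→(A,1,←)
state=A head=4 tape=__2222[1]1__   (A,1)→(A,2,→)
state=A head=5 tape=__22222[1]__   (A,1)→(A,2,→)
state=A head=6 tape=__222222[_]_   (A,_)→(B,2,→)
state=B head=7 tape=__2222222[_]   (B,_)→(C,1,←)
state=C head=6 tape=__222222[2]1   (C,2)→(C,_,←)
state=C head=5 tape=__22222[2]_1   (C,2)→(C,_,←)
state=C head=4 tape=__2222[2]__1   (C,2)→(C,_,←)
state=C head=3 tape=__222[2]___1   (C,2)→(C,_,←)
state=C head=2 tape=__22[2]____1   (C,2)→(C,_,←)
state=C head=1 tape=__2[2]_____1   (C,2)→(C,_,←)
state=C head=0 tape=__[2]______1   (C,2)→(C,_,←)
state=C head=-1 tape=_[_]_______1   (C,_)→(A,1,←)
state=A head=-2 tape=[_]1_______1   (A,_)→(B,2,→)
state=B head=-1 tape=2[1]_______1
Cell -2 holds 2 when M halts.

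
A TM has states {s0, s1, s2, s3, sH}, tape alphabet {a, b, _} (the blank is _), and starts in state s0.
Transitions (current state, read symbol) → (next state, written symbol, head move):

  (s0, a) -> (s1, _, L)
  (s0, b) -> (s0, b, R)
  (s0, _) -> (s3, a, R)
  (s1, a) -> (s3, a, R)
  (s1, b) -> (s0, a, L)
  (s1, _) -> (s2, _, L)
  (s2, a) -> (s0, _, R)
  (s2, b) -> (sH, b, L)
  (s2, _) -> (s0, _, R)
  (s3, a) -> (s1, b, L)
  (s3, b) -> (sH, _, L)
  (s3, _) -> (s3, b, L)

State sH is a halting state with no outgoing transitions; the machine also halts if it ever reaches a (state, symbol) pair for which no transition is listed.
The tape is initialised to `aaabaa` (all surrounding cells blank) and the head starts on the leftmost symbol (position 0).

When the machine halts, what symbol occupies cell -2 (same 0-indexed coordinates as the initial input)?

a

state=s0 head=0 tape=___[a]aabaa   (s0,a)→(s1,_,L)
state=s1 head=-1 tape=__[_]_aabaa   (s1,_)→(s2,_,L)
state=s2 head=-2 tape=_[_]__aabaa   (s2,_)→(s0,_,R)
state=s0 head=-1 tape=__[_]_aabaa   (s0,_)→(s3,a,R)
state=s3 head=0 tape=__a[_]aabaa   (s3,_)→(s3,b,L)
state=s3 head=-1 tape=__[a]baabaa   (s3,a)→(s1,b,L)
state=s1 head=-2 tape=_[_]bbaabaa   (s1,_)→(s2,_,L)
state=s2 head=-3 tape=[_]_bbaabaa   (s2,_)→(s0,_,R)
state=s0 head=-2 tape=_[_]bbaabaa   (s0,_)→(s3,a,R)
state=s3 head=-1 tape=_a[b]baabaa   (s3,b)→(sH,_,L)
state=sH head=-2 tape=_[a]_baabaa
Cell -2 holds a when M halts.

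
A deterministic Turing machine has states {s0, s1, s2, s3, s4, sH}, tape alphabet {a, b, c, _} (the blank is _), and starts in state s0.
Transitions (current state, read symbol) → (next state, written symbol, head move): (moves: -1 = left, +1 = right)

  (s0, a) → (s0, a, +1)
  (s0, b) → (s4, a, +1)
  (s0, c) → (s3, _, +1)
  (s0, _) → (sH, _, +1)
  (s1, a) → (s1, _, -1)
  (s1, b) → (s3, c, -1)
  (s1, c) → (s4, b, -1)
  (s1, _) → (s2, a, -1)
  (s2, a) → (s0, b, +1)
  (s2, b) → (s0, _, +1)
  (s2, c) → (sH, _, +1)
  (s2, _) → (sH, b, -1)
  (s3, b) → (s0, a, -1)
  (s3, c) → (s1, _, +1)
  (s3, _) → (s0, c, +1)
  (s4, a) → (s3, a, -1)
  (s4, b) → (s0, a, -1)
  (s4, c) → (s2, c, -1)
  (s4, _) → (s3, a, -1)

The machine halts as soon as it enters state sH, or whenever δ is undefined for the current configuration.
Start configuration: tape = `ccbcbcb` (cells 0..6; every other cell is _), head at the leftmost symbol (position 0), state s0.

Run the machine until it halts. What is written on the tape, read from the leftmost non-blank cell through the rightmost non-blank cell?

c_c_c_c

state=s0 head=0 tape=[c]cbcbcb___   (s0,c)→(s3,_,+1)
state=s3 head=1 tape=_[c]bcbcb___   (s3,c)→(s1,_,+1)
state=s1 head=2 tape=__[b]cbcb___   (s1,b)→(s3,c,-1)
state=s3 head=1 tape=_[_]ccbcb___   (s3,_)→(s0,c,+1)
state=s0 head=2 tape=_c[c]cbcb___   (s0,c)→(s3,_,+1)
state=s3 head=3 tape=_c_[c]bcb___   (s3,c)→(s1,_,+1)
state=s1 head=4 tape=_c__[b]cb___   (s1,b)→(s3,c,-1)
state=s3 head=3 tape=_c_[_]ccb___   (s3,_)→(s0,c,+1)
state=s0 head=4 tape=_c_c[c]cb___   (s0,c)→(s3,_,+1)
state=s3 head=5 tape=_c_c_[c]b___   (s3,c)→(s1,_,+1)
state=s1 head=6 tape=_c_c__[b]___   (s1,b)→(s3,c,-1)
state=s3 head=5 tape=_c_c_[_]c___   (s3,_)→(s0,c,+1)
state=s0 head=6 tape=_c_c_c[c]___   (s0,c)→(s3,_,+1)
state=s3 head=7 tape=_c_c_c_[_]__   (s3,_)→(s0,c,+1)
state=s0 head=8 tape=_c_c_c_c[_]_   (s0,_)→(sH,_,+1)
state=sH head=9 tape=_c_c_c_c_[_]
The non-blank tape span at halt is c_c_c_c.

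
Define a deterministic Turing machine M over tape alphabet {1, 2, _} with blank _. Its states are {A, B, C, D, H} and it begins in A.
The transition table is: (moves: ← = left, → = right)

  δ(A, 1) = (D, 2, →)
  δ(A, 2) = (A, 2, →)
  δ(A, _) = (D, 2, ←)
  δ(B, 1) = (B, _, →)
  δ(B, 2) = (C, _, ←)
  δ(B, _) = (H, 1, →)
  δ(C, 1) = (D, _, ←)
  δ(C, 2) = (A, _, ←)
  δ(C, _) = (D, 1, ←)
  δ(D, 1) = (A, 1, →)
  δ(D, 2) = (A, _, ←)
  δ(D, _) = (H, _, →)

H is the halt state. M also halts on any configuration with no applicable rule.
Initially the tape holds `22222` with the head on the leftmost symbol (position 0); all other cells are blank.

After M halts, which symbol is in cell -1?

state=A head=0 tape=__[2]2222_   (A,2)→(A,2,→)
state=A head=1 tape=__2[2]222_   (A,2)→(A,2,→)
state=A head=2 tape=__22[2]22_   (A,2)→(A,2,→)
state=A head=3 tape=__222[2]2_   (A,2)→(A,2,→)
state=A head=4 tape=__2222[2]_   (A,2)→(A,2,→)
state=A head=5 tape=__22222[_]   (A,_)→(D,2,←)
state=D head=4 tape=__2222[2]2   (D,2)→(A,_,←)
state=A head=3 tape=__222[2]_2   (A,2)→(A,2,→)
state=A head=4 tape=__2222[_]2   (A,_)→(D,2,←)
state=D head=3 tape=__222[2]22   (D,2)→(A,_,←)
state=A head=2 tape=__22[2]_22   (A,2)→(A,2,→)
state=A head=3 tape=__222[_]22   (A,_)→(D,2,←)
state=D head=2 tape=__22[2]222   (D,2)→(A,_,←)
state=A head=1 tape=__2[2]_222   (A,2)→(A,2,→)
state=A head=2 tape=__22[_]222   (A,_)→(D,2,←)
state=D head=1 tape=__2[2]2222   (D,2)→(A,_,←)
state=A head=0 tape=__[2]_2222   (A,2)→(A,2,→)
state=A head=1 tape=__2[_]2222   (A,_)→(D,2,←)
state=D head=0 tape=__[2]22222   (D,2)→(A,_,←)
state=A head=-1 tape=_[_]_22222   (A,_)→(D,2,←)
state=D head=-2 tape=[_]2_22222   (D,_)→(H,_,→)
state=H head=-1 tape=_[2]_22222
Cell -1 holds 2 when M halts.

2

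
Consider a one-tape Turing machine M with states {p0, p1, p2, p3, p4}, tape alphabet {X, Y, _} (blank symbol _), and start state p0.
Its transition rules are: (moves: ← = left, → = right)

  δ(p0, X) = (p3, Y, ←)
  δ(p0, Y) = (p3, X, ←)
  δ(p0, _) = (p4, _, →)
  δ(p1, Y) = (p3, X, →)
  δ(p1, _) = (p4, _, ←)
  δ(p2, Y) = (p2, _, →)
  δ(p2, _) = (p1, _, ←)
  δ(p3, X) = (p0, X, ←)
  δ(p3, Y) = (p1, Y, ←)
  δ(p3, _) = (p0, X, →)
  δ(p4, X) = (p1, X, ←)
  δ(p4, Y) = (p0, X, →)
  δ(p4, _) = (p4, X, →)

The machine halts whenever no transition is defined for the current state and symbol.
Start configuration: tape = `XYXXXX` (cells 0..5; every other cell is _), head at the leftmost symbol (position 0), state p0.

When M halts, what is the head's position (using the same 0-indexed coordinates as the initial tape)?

-2

state=p0 head=0 tape=___[X]YXXXX   (p0,X)→(p3,Y,←)
state=p3 head=-1 tape=__[_]YYXXXX   (p3,_)→(p0,X,→)
state=p0 head=0 tape=__X[Y]YXXXX   (p0,Y)→(p3,X,←)
state=p3 head=-1 tape=__[X]XYXXXX   (p3,X)→(p0,X,←)
state=p0 head=-2 tape=_[_]XXYXXXX   (p0,_)→(p4,_,→)
state=p4 head=-1 tape=__[X]XYXXXX   (p4,X)→(p1,X,←)
state=p1 head=-2 tape=_[_]XXYXXXX   (p1,_)→(p4,_,←)
state=p4 head=-3 tape=[_]_XXYXXXX   (p4,_)→(p4,X,→)
state=p4 head=-2 tape=X[_]XXYXXXX   (p4,_)→(p4,X,→)
state=p4 head=-1 tape=XX[X]XYXXXX   (p4,X)→(p1,X,←)
state=p1 head=-2 tape=X[X]XXYXXXX
At halt the head is at cell -2.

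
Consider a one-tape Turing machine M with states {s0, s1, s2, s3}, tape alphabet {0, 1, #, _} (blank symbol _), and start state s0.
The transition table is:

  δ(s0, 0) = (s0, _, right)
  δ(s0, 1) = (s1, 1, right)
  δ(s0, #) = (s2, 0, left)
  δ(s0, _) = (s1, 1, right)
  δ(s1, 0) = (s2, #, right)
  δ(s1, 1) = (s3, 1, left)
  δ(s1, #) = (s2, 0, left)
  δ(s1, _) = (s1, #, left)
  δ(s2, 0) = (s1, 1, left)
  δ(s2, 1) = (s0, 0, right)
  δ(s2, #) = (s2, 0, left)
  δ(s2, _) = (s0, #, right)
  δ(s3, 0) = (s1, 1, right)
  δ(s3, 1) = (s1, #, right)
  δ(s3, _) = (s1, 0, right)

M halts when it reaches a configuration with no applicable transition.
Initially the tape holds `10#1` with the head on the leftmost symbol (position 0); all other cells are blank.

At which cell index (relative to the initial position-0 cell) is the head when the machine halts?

2

state=s0 head=0 tape=[1]0#1_   (s0,1)→(s1,1,right)
state=s1 head=1 tape=1[0]#1_   (s1,0)→(s2,#,right)
state=s2 head=2 tape=1#[#]1_   (s2,#)→(s2,0,left)
state=s2 head=1 tape=1[#]01_   (s2,#)→(s2,0,left)
state=s2 head=0 tape=[1]001_   (s2,1)→(s0,0,right)
state=s0 head=1 tape=0[0]01_   (s0,0)→(s0,_,right)
state=s0 head=2 tape=0_[0]1_   (s0,0)→(s0,_,right)
state=s0 head=3 tape=0__[1]_   (s0,1)→(s1,1,right)
state=s1 head=4 tape=0__1[_]   (s1,_)→(s1,#,left)
state=s1 head=3 tape=0__[1]#   (s1,1)→(s3,1,left)
state=s3 head=2 tape=0_[_]1#   (s3,_)→(s1,0,right)
state=s1 head=3 tape=0_0[1]#   (s1,1)→(s3,1,left)
state=s3 head=2 tape=0_[0]1#   (s3,0)→(s1,1,right)
state=s1 head=3 tape=0_1[1]#   (s1,1)→(s3,1,left)
state=s3 head=2 tape=0_[1]1#   (s3,1)→(s1,#,right)
state=s1 head=3 tape=0_#[1]#   (s1,1)→(s3,1,left)
state=s3 head=2 tape=0_[#]1#
At halt the head is at cell 2.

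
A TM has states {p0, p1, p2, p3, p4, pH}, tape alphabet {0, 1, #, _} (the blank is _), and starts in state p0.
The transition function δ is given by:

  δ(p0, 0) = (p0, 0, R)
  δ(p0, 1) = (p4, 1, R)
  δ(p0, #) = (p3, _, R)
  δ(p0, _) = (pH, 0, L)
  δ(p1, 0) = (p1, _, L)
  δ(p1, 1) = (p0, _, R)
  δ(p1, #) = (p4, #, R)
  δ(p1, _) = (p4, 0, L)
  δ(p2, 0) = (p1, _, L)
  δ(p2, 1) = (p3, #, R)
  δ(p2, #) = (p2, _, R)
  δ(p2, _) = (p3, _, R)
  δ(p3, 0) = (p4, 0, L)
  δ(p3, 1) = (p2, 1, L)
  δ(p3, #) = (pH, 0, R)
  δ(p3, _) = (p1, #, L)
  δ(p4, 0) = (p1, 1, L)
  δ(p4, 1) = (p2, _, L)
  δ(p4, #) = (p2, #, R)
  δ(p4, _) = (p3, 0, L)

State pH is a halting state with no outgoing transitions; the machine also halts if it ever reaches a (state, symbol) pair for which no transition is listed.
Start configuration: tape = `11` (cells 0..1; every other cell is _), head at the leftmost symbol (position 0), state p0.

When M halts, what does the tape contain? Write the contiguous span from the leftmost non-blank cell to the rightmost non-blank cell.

#00#

p0 | [1]1__   read 1 → write 1, move R, go to p4
p4 | 1[1]__   read 1 → write _, move L, go to p2
p2 | [1]___   read 1 → write #, move R, go to p3
p3 | #[_]__   read _ → write #, move L, go to p1
p1 | [#]#__   read # → write #, move R, go to p4
p4 | #[#]__   read # → write #, move R, go to p2
p2 | ##[_]_   read _ → write _, move R, go to p3
p3 | ##_[_]   read _ → write #, move L, go to p1
p1 | ##[_]#   read _ → write 0, move L, go to p4
p4 | #[#]0#   read # → write #, move R, go to p2
p2 | ##[0]#   read 0 → write _, move L, go to p1
p1 | #[#]_#   read # → write #, move R, go to p4
p4 | ##[_]#   read _ → write 0, move L, go to p3
p3 | #[#]0#   read # → write 0, move R, go to pH
pH | #0[0]#
The non-blank tape span at halt is #00#.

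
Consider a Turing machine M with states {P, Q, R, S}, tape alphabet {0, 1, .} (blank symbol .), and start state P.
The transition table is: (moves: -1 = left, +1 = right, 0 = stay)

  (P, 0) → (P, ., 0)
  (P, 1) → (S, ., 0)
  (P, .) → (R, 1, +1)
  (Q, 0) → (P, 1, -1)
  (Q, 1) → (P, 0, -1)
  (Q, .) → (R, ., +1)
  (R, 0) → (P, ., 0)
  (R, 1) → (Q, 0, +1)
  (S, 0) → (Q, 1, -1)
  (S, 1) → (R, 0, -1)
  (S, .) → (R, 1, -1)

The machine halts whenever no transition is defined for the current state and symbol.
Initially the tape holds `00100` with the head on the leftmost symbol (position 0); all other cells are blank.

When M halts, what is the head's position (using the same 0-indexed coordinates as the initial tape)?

state=P head=0 tape=[0]0100..   (P,0)→(P,.,0)
state=P head=0 tape=[.]0100..   (P,.)→(R,1,+1)
state=R head=1 tape=1[0]100..   (R,0)→(P,.,0)
state=P head=1 tape=1[.]100..   (P,.)→(R,1,+1)
state=R head=2 tape=11[1]00..   (R,1)→(Q,0,+1)
state=Q head=3 tape=110[0]0..   (Q,0)→(P,1,-1)
state=P head=2 tape=11[0]10..   (P,0)→(P,.,0)
state=P head=2 tape=11[.]10..   (P,.)→(R,1,+1)
state=R head=3 tape=111[1]0..   (R,1)→(Q,0,+1)
state=Q head=4 tape=1110[0]..   (Q,0)→(P,1,-1)
state=P head=3 tape=111[0]1..   (P,0)→(P,.,0)
state=P head=3 tape=111[.]1..   (P,.)→(R,1,+1)
state=R head=4 tape=1111[1]..   (R,1)→(Q,0,+1)
state=Q head=5 tape=11110[.].   (Q,.)→(R,.,+1)
state=R head=6 tape=11110.[.]
At halt the head is at cell 6.

6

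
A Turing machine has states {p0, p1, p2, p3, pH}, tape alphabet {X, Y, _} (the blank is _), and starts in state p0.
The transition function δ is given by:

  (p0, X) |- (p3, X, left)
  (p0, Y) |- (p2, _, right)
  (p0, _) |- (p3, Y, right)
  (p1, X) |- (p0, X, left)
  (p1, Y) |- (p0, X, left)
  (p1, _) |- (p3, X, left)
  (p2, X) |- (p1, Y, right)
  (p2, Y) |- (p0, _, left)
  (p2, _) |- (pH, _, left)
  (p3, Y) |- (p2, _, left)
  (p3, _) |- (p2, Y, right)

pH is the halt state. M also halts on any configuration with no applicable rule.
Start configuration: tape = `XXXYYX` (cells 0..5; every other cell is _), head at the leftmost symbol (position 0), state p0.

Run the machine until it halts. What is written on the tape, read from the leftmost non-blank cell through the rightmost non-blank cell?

Y______X

state=p0 head=0 tape=_[X]XXYYX_   (p0,X)→(p3,X,left)
state=p3 head=-1 tape=[_]XXXYYX_   (p3,_)→(p2,Y,right)
state=p2 head=0 tape=Y[X]XXYYX_   (p2,X)→(p1,Y,right)
state=p1 head=1 tape=YY[X]XYYX_   (p1,X)→(p0,X,left)
state=p0 head=0 tape=Y[Y]XXYYX_   (p0,Y)→(p2,_,right)
state=p2 head=1 tape=Y_[X]XYYX_   (p2,X)→(p1,Y,right)
state=p1 head=2 tape=Y_Y[X]YYX_   (p1,X)→(p0,X,left)
state=p0 head=1 tape=Y_[Y]XYYX_   (p0,Y)→(p2,_,right)
state=p2 head=2 tape=Y__[X]YYX_   (p2,X)→(p1,Y,right)
state=p1 head=3 tape=Y__Y[Y]YX_   (p1,Y)→(p0,X,left)
state=p0 head=2 tape=Y__[Y]XYX_   (p0,Y)→(p2,_,right)
state=p2 head=3 tape=Y___[X]YX_   (p2,X)→(p1,Y,right)
state=p1 head=4 tape=Y___Y[Y]X_   (p1,Y)→(p0,X,left)
state=p0 head=3 tape=Y___[Y]XX_   (p0,Y)→(p2,_,right)
state=p2 head=4 tape=Y____[X]X_   (p2,X)→(p1,Y,right)
state=p1 head=5 tape=Y____Y[X]_   (p1,X)→(p0,X,left)
state=p0 head=4 tape=Y____[Y]X_   (p0,Y)→(p2,_,right)
state=p2 head=5 tape=Y_____[X]_   (p2,X)→(p1,Y,right)
state=p1 head=6 tape=Y_____Y[_]   (p1,_)→(p3,X,left)
state=p3 head=5 tape=Y_____[Y]X   (p3,Y)→(p2,_,left)
state=p2 head=4 tape=Y____[_]_X   (p2,_)→(pH,_,left)
state=pH head=3 tape=Y___[_]__X
The non-blank tape span at halt is Y______X.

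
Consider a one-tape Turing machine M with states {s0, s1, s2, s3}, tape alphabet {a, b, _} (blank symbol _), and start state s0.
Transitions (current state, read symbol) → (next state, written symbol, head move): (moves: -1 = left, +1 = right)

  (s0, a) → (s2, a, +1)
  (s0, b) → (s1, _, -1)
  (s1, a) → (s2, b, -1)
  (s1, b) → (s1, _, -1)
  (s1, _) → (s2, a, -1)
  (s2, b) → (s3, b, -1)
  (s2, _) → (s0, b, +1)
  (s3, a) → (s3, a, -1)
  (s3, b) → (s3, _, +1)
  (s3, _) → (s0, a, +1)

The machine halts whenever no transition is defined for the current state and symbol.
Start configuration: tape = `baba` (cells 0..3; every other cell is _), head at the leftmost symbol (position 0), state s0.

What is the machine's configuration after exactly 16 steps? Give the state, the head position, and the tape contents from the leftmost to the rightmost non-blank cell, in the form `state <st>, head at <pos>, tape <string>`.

state s3, head at -2, tape baaaba

s0 | __[b]aba   read b → write _, move -1, go to s1
s1 | _[_]_aba   read _ → write a, move -1, go to s2
s2 | [_]a_aba   read _ → write b, move +1, go to s0
s0 | b[a]_aba   read a → write a, move +1, go to s2
s2 | ba[_]aba   read _ → write b, move +1, go to s0
s0 | bab[a]ba   read a → write a, move +1, go to s2
s2 | baba[b]a   read b → write b, move -1, go to s3
s3 | bab[a]ba   read a → write a, move -1, go to s3
s3 | ba[b]aba   read b → write _, move +1, go to s3
s3 | ba_[a]ba   read a → write a, move -1, go to s3
s3 | ba[_]aba   read _ → write a, move +1, go to s0
s0 | baa[a]ba   read a → write a, move +1, go to s2
s2 | baaa[b]a   read b → write b, move -1, go to s3
s3 | baa[a]ba   read a → write a, move -1, go to s3
s3 | ba[a]aba   read a → write a, move -1, go to s3
s3 | b[a]aaba   read a → write a, move -1, go to s3
s3 | [b]aaaba
After 16 steps: state s3, head at -2, tape baaaba.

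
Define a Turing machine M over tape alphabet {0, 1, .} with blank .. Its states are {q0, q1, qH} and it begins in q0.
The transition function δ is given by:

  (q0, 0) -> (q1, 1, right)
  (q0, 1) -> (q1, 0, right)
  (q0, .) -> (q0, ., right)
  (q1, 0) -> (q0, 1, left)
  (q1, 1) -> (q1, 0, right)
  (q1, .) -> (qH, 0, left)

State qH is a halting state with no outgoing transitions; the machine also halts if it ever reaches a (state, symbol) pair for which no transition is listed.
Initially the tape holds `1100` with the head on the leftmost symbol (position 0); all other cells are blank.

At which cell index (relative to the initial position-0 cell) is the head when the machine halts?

3

q0 | [1]100.   read 1 → write 0, move right, go to q1
q1 | 0[1]00.   read 1 → write 0, move right, go to q1
q1 | 00[0]0.   read 0 → write 1, move left, go to q0
q0 | 0[0]10.   read 0 → write 1, move right, go to q1
q1 | 01[1]0.   read 1 → write 0, move right, go to q1
q1 | 010[0].   read 0 → write 1, move left, go to q0
q0 | 01[0]1.   read 0 → write 1, move right, go to q1
q1 | 011[1].   read 1 → write 0, move right, go to q1
q1 | 0110[.]   read . → write 0, move left, go to qH
qH | 011[0]0
At halt the head is at cell 3.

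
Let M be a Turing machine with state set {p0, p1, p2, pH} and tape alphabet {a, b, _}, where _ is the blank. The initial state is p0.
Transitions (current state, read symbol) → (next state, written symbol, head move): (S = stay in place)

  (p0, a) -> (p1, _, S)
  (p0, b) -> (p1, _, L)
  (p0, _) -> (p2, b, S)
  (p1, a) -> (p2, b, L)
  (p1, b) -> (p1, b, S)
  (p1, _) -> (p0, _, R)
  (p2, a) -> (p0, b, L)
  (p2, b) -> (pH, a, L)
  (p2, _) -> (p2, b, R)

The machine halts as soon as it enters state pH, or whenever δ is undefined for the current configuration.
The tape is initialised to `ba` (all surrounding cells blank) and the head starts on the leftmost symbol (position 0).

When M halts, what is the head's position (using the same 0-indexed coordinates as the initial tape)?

state=p0 head=0 tape=_[b]a   (p0,b)→(p1,_,L)
state=p1 head=-1 tape=[_]_a   (p1,_)→(p0,_,R)
state=p0 head=0 tape=_[_]a   (p0,_)→(p2,b,S)
state=p2 head=0 tape=_[b]a   (p2,b)→(pH,a,L)
state=pH head=-1 tape=[_]aa
At halt the head is at cell -1.

-1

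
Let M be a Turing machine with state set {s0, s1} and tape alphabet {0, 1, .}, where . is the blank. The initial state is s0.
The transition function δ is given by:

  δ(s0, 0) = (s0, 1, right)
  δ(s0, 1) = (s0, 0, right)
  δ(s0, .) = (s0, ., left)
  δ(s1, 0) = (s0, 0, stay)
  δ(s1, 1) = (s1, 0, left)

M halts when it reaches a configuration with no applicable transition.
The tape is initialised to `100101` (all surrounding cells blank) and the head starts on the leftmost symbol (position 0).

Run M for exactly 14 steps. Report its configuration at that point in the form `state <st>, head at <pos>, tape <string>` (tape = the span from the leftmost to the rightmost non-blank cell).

state=s0 head=0 tape=[1]00101.   (s0,1)→(s0,0,right)
state=s0 head=1 tape=0[0]0101.   (s0,0)→(s0,1,right)
state=s0 head=2 tape=01[0]101.   (s0,0)→(s0,1,right)
state=s0 head=3 tape=011[1]01.   (s0,1)→(s0,0,right)
state=s0 head=4 tape=0110[0]1.   (s0,0)→(s0,1,right)
state=s0 head=5 tape=01101[1].   (s0,1)→(s0,0,right)
state=s0 head=6 tape=011010[.]   (s0,.)→(s0,.,left)
state=s0 head=5 tape=01101[0].   (s0,0)→(s0,1,right)
state=s0 head=6 tape=011011[.]   (s0,.)→(s0,.,left)
state=s0 head=5 tape=01101[1].   (s0,1)→(s0,0,right)
state=s0 head=6 tape=011010[.]   (s0,.)→(s0,.,left)
state=s0 head=5 tape=01101[0].   (s0,0)→(s0,1,right)
state=s0 head=6 tape=011011[.]   (s0,.)→(s0,.,left)
state=s0 head=5 tape=01101[1].   (s0,1)→(s0,0,right)
state=s0 head=6 tape=011010[.]
After 14 steps: state s0, head at 6, tape 011010.

state s0, head at 6, tape 011010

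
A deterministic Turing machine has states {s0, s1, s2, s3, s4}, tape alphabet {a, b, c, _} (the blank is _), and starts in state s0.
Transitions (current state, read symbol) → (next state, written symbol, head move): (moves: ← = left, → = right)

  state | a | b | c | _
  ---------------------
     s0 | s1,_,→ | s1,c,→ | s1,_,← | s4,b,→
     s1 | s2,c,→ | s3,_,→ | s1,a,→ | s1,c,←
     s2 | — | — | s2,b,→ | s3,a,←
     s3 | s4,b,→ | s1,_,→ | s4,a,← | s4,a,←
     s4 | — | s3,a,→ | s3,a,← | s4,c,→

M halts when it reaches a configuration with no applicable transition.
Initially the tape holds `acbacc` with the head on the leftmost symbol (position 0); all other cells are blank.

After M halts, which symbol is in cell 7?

s0 | [a]cbacc__   read a → write _, move →, go to s1
s1 | _[c]bacc__   read c → write a, move →, go to s1
s1 | _a[b]acc__   read b → write _, move →, go to s3
s3 | _a_[a]cc__   read a → write b, move →, go to s4
s4 | _a_b[c]c__   read c → write a, move ←, go to s3
s3 | _a_[b]ac__   read b → write _, move →, go to s1
s1 | _a__[a]c__   read a → write c, move →, go to s2
s2 | _a__c[c]__   read c → write b, move →, go to s2
s2 | _a__cb[_]_   read _ → write a, move ←, go to s3
s3 | _a__c[b]a_   read b → write _, move →, go to s1
s1 | _a__c_[a]_   read a → write c, move →, go to s2
s2 | _a__c_c[_]   read _ → write a, move ←, go to s3
s3 | _a__c_[c]a   read c → write a, move ←, go to s4
s4 | _a__c[_]aa   read _ → write c, move →, go to s4
s4 | _a__cc[a]a
Cell 7 holds a when M halts.

a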